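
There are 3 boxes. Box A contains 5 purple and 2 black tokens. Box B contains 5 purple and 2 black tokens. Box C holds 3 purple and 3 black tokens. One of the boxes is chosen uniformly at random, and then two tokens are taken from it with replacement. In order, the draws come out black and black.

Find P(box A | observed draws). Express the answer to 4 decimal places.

The likelihood of the observed sequence under each hypothesis: P(data | box A) = (2/7)(2/7) = 4/49; P(data | box B) = (2/7)(2/7) = 4/49; P(data | box C) = (3/6)(3/6) = 1/4.
Weighting by the prior gives 1/3 · 4/49 = 4/147, 1/3 · 4/49 = 4/147, 1/3 · 1/4 = 1/12; summing to 27/196.
Therefore the posterior P(box A | data) = (4/147) / (27/196) = 16/81.

0.1975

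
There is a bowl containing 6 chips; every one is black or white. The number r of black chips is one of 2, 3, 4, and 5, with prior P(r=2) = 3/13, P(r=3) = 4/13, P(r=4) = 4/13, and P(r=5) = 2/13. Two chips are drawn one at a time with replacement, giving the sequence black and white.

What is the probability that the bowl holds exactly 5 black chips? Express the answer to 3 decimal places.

0.098

Compute the likelihood of the observed sequence for each case: P(data | r = 2) = (2/6)(4/6) = 2/9; P(data | r = 3) = (3/6)(3/6) = 1/4; P(data | r = 4) = (4/6)(2/6) = 2/9; P(data | r = 5) = (5/6)(1/6) = 5/36.
Weighting by the prior gives 3/13 · 2/9 = 2/39, 4/13 · 1/4 = 1/13, 4/13 · 2/9 = 8/117, 2/13 · 5/36 = 5/234; these sum to 17/78.
So P(r = 5 | data) = (5/234) / (17/78) = 5/51.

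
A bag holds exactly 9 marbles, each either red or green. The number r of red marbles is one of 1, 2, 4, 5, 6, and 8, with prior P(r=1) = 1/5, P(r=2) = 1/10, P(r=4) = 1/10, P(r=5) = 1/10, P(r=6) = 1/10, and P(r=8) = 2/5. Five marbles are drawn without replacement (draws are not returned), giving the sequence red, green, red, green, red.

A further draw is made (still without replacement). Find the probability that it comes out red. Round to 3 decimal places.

Compute the likelihood of the observed sequence for each case: P(data | r = 1) = (1/9)(8/8)(0/7) = 0; P(data | r = 2) = (2/9)(7/8)(1/7)(6/6)(0/5) = 0; P(data | r = 4) = (4/9)(5/8)(3/7)(4/6)(2/5) = 2/63; P(data | r = 5) = (5/9)(4/8)(4/7)(3/6)(3/5) = 1/21; P(data | r = 6) = (6/9)(3/8)(5/7)(2/6)(4/5) = 1/21; P(data | r = 8) = (8/9)(1/8)(7/7)(0/6) = 0.
Multiplying each by its prior: 1/5 · 0 = 0, 1/10 · 0 = 0, 1/10 · 2/63 = 1/315, 1/10 · 1/21 = 1/210, 1/10 · 1/21 = 1/210, 2/5 · 0 = 0; these sum to 4/315.
Dividing through by the total gives posterior P(r = 1 | data) = 0, P(r = 2 | data) = 0, P(r = 4 | data) = 1/4, P(r = 5 | data) = 3/8, P(r = 6 | data) = 3/8, P(r = 8 | data) = 0.
So P(red next | data) = Σ P(red next | H) P(H | data) = (1/4)(1/4) + (1/2)(3/8) + (3/4)(3/8) = 17/32.

0.531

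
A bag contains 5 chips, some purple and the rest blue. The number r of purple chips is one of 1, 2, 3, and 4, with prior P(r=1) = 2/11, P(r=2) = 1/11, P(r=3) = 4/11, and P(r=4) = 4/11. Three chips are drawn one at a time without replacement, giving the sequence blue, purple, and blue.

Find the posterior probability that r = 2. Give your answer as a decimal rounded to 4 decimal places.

0.2000

Compute the likelihood of the observed sequence for each case: P(data | r = 1) = (4/5)(1/4)(3/3) = 1/5; P(data | r = 2) = (3/5)(2/4)(2/3) = 1/5; P(data | r = 3) = (2/5)(3/4)(1/3) = 1/10; P(data | r = 4) = (1/5)(4/4)(0/3) = 0.
The prior-weighted likelihoods are 2/11 · 1/5 = 2/55, 1/11 · 1/5 = 1/55, 4/11 · 1/10 = 2/55, 4/11 · 0 = 0; these sum to 1/11.
Therefore the posterior P(r = 2 | data) = (1/55) / (1/11) = 1/5.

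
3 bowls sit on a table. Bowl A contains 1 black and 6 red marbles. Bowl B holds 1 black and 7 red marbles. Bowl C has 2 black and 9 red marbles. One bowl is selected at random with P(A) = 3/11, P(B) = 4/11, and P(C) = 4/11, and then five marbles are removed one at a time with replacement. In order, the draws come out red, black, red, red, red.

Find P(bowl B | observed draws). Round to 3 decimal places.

0.345

Under each hypothesis, the probability of the observed sequence is: P(data | bowl A) = (6/7)(1/7)(6/7)(6/7)(6/7) = 0.077111; P(data | bowl B) = (7/8)(1/8)(7/8)(7/8)(7/8) = 0.073273; P(data | bowl C) = (9/11)(2/11)(9/11)(9/11)(9/11) = 0.081477.
The prior-weighted likelihoods are 3/11 · 0.077111 = 0.02103, 4/11 · 0.073273 = 0.026645, 4/11 · 0.081477 = 0.029628; with total 0.077303.
Hence P(bowl B | data) = (0.026645) / (0.077303) = 0.34468.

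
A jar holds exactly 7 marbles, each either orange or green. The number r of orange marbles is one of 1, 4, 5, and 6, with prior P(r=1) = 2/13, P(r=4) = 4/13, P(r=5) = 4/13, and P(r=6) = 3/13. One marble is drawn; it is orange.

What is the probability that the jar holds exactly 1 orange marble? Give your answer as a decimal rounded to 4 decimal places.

Compute the likelihood of this draw for each case: P(data | r = 1) = (1/7) = 1/7; P(data | r = 4) = (4/7) = 4/7; P(data | r = 5) = (5/7) = 5/7; P(data | r = 6) = (6/7) = 6/7.
Multiplying each by its prior: 2/13 · 1/7 = 2/91, 4/13 · 4/7 = 16/91, 4/13 · 5/7 = 20/91, 3/13 · 6/7 = 18/91; these sum to 8/13.
Hence P(r = 1 | data) = (2/91) / (8/13) = 1/28.

0.0357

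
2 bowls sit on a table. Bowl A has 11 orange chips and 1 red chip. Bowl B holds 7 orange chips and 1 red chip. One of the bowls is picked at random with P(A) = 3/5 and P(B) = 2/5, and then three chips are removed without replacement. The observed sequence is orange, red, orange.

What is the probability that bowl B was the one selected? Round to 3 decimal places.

The likelihood of the observed sequence under each hypothesis: P(data | bowl A) = (11/12)(1/11)(10/10) = 1/12; P(data | bowl B) = (7/8)(1/7)(6/6) = 1/8.
Multiplying each by its prior: 3/5 · 1/12 = 1/20, 2/5 · 1/8 = 1/20; summing to 1/10.
Hence P(bowl B | data) = (1/20) / (1/10) = 1/2.

0.500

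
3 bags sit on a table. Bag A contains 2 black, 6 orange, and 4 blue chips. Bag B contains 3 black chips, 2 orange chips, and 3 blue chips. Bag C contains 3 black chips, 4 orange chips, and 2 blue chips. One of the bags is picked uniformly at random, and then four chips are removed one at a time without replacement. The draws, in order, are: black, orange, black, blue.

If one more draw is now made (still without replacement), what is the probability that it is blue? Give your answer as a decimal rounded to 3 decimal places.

For each hypothesis, P(data | H) works out to: P(data | bag A) = (2/12)(6/11)(1/10)(4/9) = 0.0040404; P(data | bag B) = (3/8)(2/7)(2/6)(3/5) = 0.021429; P(data | bag C) = (3/9)(4/8)(2/7)(2/6) = 0.015873.
Weighting by the prior gives 1/3 · 0.0040404 = 0.0013468, 1/3 · 0.021429 = 0.0071429, 1/3 · 0.015873 = 0.005291; these sum to 0.013781.
Normalising, the posterior is P(bag A | data) = 0.097731, P(bag B | data) = 0.51832, P(bag C | data) = 0.38394.
The predictive probability is P(blue next | data) = (3/8)(0.097731) + (1/2)(0.51832) + (1/5)(0.38394) = 0.3726.

0.373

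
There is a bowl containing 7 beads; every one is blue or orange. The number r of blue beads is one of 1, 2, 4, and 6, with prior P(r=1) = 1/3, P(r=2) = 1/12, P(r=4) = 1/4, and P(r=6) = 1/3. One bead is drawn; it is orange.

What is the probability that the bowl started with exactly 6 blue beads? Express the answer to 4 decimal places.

0.0952

Compute the likelihood of this draw for each case: P(data | r = 1) = (6/7) = 6/7; P(data | r = 2) = (5/7) = 5/7; P(data | r = 4) = (3/7) = 3/7; P(data | r = 6) = (1/7) = 1/7.
Weighting by the prior gives 1/3 · 6/7 = 2/7, 1/12 · 5/7 = 5/84, 1/4 · 3/7 = 3/28, 1/3 · 1/7 = 1/21; with total 1/2.
Hence P(r = 6 | data) = (1/21) / (1/2) = 2/21.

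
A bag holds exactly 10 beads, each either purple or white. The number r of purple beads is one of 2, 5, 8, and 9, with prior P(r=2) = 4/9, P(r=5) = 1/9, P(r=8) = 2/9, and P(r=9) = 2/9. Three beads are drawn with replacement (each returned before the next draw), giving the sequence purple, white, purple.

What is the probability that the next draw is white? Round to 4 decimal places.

0.3462

The likelihood of the observed sequence under each hypothesis: P(data | r = 2) = (2/10)(8/10)(2/10) = 0.032; P(data | r = 5) = (5/10)(5/10)(5/10) = 0.125; P(data | r = 8) = (8/10)(2/10)(8/10) = 0.128; P(data | r = 9) = (9/10)(1/10)(9/10) = 0.081.
The prior-weighted likelihoods are 4/9 · 0.032 = 0.014222, 1/9 · 0.125 = 0.013889, 2/9 · 0.128 = 0.028444, 2/9 · 0.081 = 0.018; summing to 0.074556.
Dividing through by the total gives posterior P(r = 2 | data) = 0.19076, P(r = 5 | data) = 0.18629, P(r = 8 | data) = 0.38152, P(r = 9 | data) = 0.24143.
The predictive probability is P(white next | data) = (4/5)(0.19076) + (1/2)(0.18629) + (1/5)(0.38152) + (1/10)(0.24143) = 0.3462.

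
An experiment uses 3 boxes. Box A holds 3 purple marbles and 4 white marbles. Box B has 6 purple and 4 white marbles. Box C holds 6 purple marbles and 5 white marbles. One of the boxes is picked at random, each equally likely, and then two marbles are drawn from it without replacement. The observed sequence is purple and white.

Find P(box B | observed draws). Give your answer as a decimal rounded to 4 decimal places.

0.3232

Compute the likelihood of the observed sequence for each case: P(data | box A) = (3/7)(4/6) = 0.28571; P(data | box B) = (6/10)(4/9) = 0.26667; P(data | box C) = (6/11)(5/10) = 0.27273.
Weighting by the prior gives 1/3 · 0.28571 = 0.095238, 1/3 · 0.26667 = 0.088889, 1/3 · 0.27273 = 0.090909; with total 0.27504.
Therefore the posterior P(box B | data) = (0.088889) / (0.27504) = 0.32319.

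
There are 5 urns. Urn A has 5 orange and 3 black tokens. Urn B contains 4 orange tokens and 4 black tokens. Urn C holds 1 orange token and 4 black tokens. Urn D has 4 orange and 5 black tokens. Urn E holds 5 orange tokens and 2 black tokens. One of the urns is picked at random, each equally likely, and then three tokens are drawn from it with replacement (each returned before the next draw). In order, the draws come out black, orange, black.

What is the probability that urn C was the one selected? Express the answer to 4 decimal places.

0.2386

For each hypothesis, P(data | H) works out to: P(data | urn A) = (3/8)(5/8)(3/8) = 0.087891; P(data | urn B) = (4/8)(4/8)(4/8) = 0.125; P(data | urn C) = (4/5)(1/5)(4/5) = 0.128; P(data | urn D) = (5/9)(4/9)(5/9) = 0.13717; P(data | urn E) = (2/7)(5/7)(2/7) = 0.058309.
The prior-weighted likelihoods are 1/5 · 0.087891 = 0.017578, 1/5 · 0.125 = 0.025, 1/5 · 0.128 = 0.0256, 1/5 · 0.13717 = 0.027435, 1/5 · 0.058309 = 0.011662; with total 0.10727.
Therefore the posterior P(urn C | data) = (0.0256) / (0.10727) = 0.23864.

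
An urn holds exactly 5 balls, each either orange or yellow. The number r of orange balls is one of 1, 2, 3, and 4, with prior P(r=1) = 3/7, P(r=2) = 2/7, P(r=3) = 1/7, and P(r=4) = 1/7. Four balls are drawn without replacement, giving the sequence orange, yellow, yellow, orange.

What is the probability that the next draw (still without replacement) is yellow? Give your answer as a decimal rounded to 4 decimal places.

For each hypothesis, P(data | H) works out to: P(data | r = 1) = (1/5)(4/4)(3/3)(0/2) = 0; P(data | r = 2) = (2/5)(3/4)(2/3)(1/2) = 1/10; P(data | r = 3) = (3/5)(2/4)(1/3)(2/2) = 1/10; P(data | r = 4) = (4/5)(1/4)(0/3) = 0.
The prior-weighted likelihoods are 3/7 · 0 = 0, 2/7 · 1/10 = 1/35, 1/7 · 1/10 = 1/70, 1/7 · 0 = 0; with total 3/70.
Dividing through by the total gives posterior P(r = 1 | data) = 0, P(r = 2 | data) = 2/3, P(r = 3 | data) = 1/3, P(r = 4 | data) = 0.
Averaging over the posterior, P(yellow next | data) = (1)(2/3) + (0)(1/3) = 2/3.

0.6667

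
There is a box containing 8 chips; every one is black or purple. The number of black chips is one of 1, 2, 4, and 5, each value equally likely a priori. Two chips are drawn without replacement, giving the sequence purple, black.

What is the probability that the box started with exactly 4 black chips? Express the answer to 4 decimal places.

0.3200

For each hypothesis, P(data | H) works out to: P(data | r = 1) = (7/8)(1/7) = 1/8; P(data | r = 2) = (6/8)(2/7) = 3/14; P(data | r = 4) = (4/8)(4/7) = 2/7; P(data | r = 5) = (3/8)(5/7) = 15/56.
Multiplying each by its prior: 1/4 · 1/8 = 1/32, 1/4 · 3/14 = 3/56, 1/4 · 2/7 = 1/14, 1/4 · 15/56 = 15/224; with total 25/112.
So P(r = 4 | data) = (1/14) / (25/112) = 8/25.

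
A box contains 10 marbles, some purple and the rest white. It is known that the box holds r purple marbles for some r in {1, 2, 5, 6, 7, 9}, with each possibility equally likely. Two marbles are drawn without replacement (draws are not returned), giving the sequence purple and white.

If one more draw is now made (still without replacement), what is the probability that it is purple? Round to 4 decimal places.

The likelihood of the observed sequence under each hypothesis: P(data | r = 1) = (1/10)(9/9) = 1/10; P(data | r = 2) = (2/10)(8/9) = 8/45; P(data | r = 5) = (5/10)(5/9) = 5/18; P(data | r = 6) = (6/10)(4/9) = 4/15; P(data | r = 7) = (7/10)(3/9) = 7/30; P(data | r = 9) = (9/10)(1/9) = 1/10.
Weighting by the prior gives 1/6 · 1/10 = 1/60, 1/6 · 8/45 = 4/135, 1/6 · 5/18 = 5/108, 1/6 · 4/15 = 2/45, 1/6 · 7/30 = 7/180, 1/6 · 1/10 = 1/60; these sum to 26/135.
Dividing through by the total gives posterior P(r = 1 | data) = 9/104, P(r = 2 | data) = 2/13, P(r = 5 | data) = 25/104, P(r = 6 | data) = 3/13, P(r = 7 | data) = 21/104, P(r = 9 | data) = 9/104.
So P(purple next | data) = Σ P(purple next | H) P(H | data) = (0)(9/104) + (1/8)(2/13) + (1/2)(25/104) + (5/8)(3/13) + (3/4)(21/104) + (1)(9/104) = 217/416.

0.5216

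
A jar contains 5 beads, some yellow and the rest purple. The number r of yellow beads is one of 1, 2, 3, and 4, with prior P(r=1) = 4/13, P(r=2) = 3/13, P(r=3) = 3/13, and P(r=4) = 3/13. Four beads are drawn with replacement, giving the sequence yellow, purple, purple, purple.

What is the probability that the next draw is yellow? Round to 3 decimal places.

0.336

For each hypothesis, P(data | H) works out to: P(data | r = 1) = (1/5)(4/5)(4/5)(4/5) = 0.1024; P(data | r = 2) = (2/5)(3/5)(3/5)(3/5) = 0.0864; P(data | r = 3) = (3/5)(2/5)(2/5)(2/5) = 0.0384; P(data | r = 4) = (4/5)(1/5)(1/5)(1/5) = 0.0064.
The prior-weighted likelihoods are 4/13 · 0.1024 = 0.031508, 3/13 · 0.0864 = 0.019938, 3/13 · 0.0384 = 0.0088615, 3/13 · 0.0064 = 0.0014769; summing to 0.061785.
Dividing through by the total gives posterior P(r = 1 | data) = 0.50996, P(r = 2 | data) = 0.32271, P(r = 3 | data) = 0.14343, P(r = 4 | data) = 0.023904.
So P(yellow next | data) = Σ P(yellow next | H) P(H | data) = (1/5)(0.50996) + (2/5)(0.32271) + (3/5)(0.14343) + (4/5)(0.023904) = 0.33625.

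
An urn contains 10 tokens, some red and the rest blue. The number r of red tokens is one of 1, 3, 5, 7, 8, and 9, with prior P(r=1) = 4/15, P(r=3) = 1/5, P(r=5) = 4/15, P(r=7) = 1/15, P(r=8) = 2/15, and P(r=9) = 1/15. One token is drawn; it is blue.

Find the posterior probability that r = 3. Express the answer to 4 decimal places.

For each hypothesis, P(data | H) works out to: P(data | r = 1) = (9/10) = 9/10; P(data | r = 3) = (7/10) = 7/10; P(data | r = 5) = (5/10) = 1/2; P(data | r = 7) = (3/10) = 3/10; P(data | r = 8) = (2/10) = 1/5; P(data | r = 9) = (1/10) = 1/10.
Weighting by the prior gives 4/15 · 9/10 = 6/25, 1/5 · 7/10 = 7/50, 4/15 · 1/2 = 2/15, 1/15 · 3/10 = 1/50, 2/15 · 1/5 = 2/75, 1/15 · 1/10 = 1/150; these sum to 17/30.
Hence P(r = 3 | data) = (7/50) / (17/30) = 21/85.

0.2471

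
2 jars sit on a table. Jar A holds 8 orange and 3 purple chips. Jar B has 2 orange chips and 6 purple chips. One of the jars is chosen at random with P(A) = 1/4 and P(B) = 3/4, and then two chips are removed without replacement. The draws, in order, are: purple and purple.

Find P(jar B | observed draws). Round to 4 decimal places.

For each hypothesis, P(data | H) works out to: P(data | jar A) = (3/11)(2/10) = 0.054545; P(data | jar B) = (6/8)(5/7) = 0.53571.
Weighting by the prior gives 1/4 · 0.054545 = 0.013636, 3/4 · 0.53571 = 0.40179; these sum to 0.41542.
By Bayes' rule, P(jar B | data) = (0.40179) / (0.41542) = 0.96717.

0.9672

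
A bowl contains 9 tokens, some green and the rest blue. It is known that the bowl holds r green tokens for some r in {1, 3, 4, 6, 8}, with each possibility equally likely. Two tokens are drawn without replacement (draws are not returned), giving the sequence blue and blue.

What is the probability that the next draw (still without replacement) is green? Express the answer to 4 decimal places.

0.3342

For each hypothesis, P(data | H) works out to: P(data | r = 1) = (8/9)(7/8) = 7/9; P(data | r = 3) = (6/9)(5/8) = 5/12; P(data | r = 4) = (5/9)(4/8) = 5/18; P(data | r = 6) = (3/9)(2/8) = 1/12; P(data | r = 8) = (1/9)(0/8) = 0.
Weighting by the prior gives 1/5 · 7/9 = 7/45, 1/5 · 5/12 = 1/12, 1/5 · 5/18 = 1/18, 1/5 · 1/12 = 1/60, 1/5 · 0 = 0; with total 14/45.
Normalising, the posterior is P(r = 1 | data) = 1/2, P(r = 3 | data) = 15/56, P(r = 4 | data) = 5/28, P(r = 6 | data) = 3/56, P(r = 8 | data) = 0.
So P(green next | data) = Σ P(green next | H) P(H | data) = (1/7)(1/2) + (3/7)(15/56) + (4/7)(5/28) + (6/7)(3/56) = 131/392.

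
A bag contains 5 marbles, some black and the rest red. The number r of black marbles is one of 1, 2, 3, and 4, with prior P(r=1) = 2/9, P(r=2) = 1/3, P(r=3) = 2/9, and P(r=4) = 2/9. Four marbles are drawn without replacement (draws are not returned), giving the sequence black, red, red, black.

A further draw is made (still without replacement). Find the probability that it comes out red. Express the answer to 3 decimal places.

Under each hypothesis, the probability of the observed sequence is: P(data | r = 1) = (1/5)(4/4)(3/3)(0/2) = 0; P(data | r = 2) = (2/5)(3/4)(2/3)(1/2) = 1/10; P(data | r = 3) = (3/5)(2/4)(1/3)(2/2) = 1/10; P(data | r = 4) = (4/5)(1/4)(0/3) = 0.
The prior-weighted likelihoods are 2/9 · 0 = 0, 1/3 · 1/10 = 1/30, 2/9 · 1/10 = 1/45, 2/9 · 0 = 0; with total 1/18.
Dividing through by the total gives posterior P(r = 1 | data) = 0, P(r = 2 | data) = 3/5, P(r = 3 | data) = 2/5, P(r = 4 | data) = 0.
So P(red next | data) = Σ P(red next | H) P(H | data) = (1)(3/5) + (0)(2/5) = 3/5.

0.600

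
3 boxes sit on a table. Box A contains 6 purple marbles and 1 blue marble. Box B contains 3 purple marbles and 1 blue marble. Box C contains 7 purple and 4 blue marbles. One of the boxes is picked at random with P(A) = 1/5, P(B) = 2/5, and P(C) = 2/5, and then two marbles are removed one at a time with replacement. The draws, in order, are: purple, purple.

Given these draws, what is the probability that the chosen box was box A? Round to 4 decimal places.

For each hypothesis, P(data | H) works out to: P(data | box A) = (6/7)(6/7) = 0.73469; P(data | box B) = (3/4)(3/4) = 0.5625; P(data | box C) = (7/11)(7/11) = 0.40496.
The prior-weighted likelihoods are 1/5 · 0.73469 = 0.14694, 2/5 · 0.5625 = 0.225, 2/5 · 0.40496 = 0.16198; with total 0.53392.
So P(box A | data) = (0.14694) / (0.53392) = 0.27521.

0.2752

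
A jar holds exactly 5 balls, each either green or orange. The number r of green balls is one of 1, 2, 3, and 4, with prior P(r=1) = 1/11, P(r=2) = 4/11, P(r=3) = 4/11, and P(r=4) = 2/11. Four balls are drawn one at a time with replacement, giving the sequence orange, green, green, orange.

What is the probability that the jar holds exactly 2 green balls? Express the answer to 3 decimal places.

Compute the likelihood of the observed sequence for each case: P(data | r = 1) = (4/5)(1/5)(1/5)(4/5) = 0.0256; P(data | r = 2) = (3/5)(2/5)(2/5)(3/5) = 0.0576; P(data | r = 3) = (2/5)(3/5)(3/5)(2/5) = 0.0576; P(data | r = 4) = (1/5)(4/5)(4/5)(1/5) = 0.0256.
Multiplying each by its prior: 1/11 · 0.0256 = 0.0023273, 4/11 · 0.0576 = 0.020945, 4/11 · 0.0576 = 0.020945, 2/11 · 0.0256 = 0.0046545; these sum to 0.048873.
Therefore the posterior P(r = 2 | data) = (0.020945) / (0.048873) = 0.42857.

0.429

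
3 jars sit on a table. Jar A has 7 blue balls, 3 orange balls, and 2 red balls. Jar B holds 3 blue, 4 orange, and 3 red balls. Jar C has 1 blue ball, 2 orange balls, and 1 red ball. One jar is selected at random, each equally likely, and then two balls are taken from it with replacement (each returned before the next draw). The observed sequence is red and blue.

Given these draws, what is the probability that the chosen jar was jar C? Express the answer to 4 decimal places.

Under each hypothesis, the probability of the observed sequence is: P(data | jar A) = (2/12)(7/12) = 0.097222; P(data | jar B) = (3/10)(3/10) = 0.09; P(data | jar C) = (1/4)(1/4) = 0.0625.
Multiplying each by its prior: 1/3 · 0.097222 = 0.032407, 1/3 · 0.09 = 0.03, 1/3 · 0.0625 = 0.020833; with total 0.083241.
Therefore the posterior P(jar C | data) = (0.020833) / (0.083241) = 0.25028.

0.2503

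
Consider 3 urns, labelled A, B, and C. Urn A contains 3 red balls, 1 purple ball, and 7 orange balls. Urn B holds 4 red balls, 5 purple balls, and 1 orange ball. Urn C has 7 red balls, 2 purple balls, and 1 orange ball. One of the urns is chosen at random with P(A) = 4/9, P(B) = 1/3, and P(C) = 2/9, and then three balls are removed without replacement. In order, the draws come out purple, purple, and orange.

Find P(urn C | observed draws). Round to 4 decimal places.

Compute the likelihood of the observed sequence for each case: P(data | urn A) = (1/11)(0/10) = 0; P(data | urn B) = (5/10)(4/9)(1/8) = 0.027778; P(data | urn C) = (2/10)(1/9)(1/8) = 0.0027778.
Weighting by the prior gives 4/9 · 0 = 0, 1/3 · 0.027778 = 0.0092593, 2/9 · 0.0027778 = 0.00061728; summing to 0.0098765.
Hence P(urn C | data) = (0.00061728) / (0.0098765) = 0.0625.

0.0625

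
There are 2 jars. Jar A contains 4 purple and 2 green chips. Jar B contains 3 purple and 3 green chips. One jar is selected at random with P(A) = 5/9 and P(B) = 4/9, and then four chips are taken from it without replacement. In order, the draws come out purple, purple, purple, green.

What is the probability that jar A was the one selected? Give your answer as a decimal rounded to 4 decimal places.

The likelihood of the observed sequence under each hypothesis: P(data | jar A) = (4/6)(3/5)(2/4)(2/3) = 2/15; P(data | jar B) = (3/6)(2/5)(1/4)(3/3) = 1/20.
Multiplying each by its prior: 5/9 · 2/15 = 2/27, 4/9 · 1/20 = 1/45; with total 13/135.
So P(jar A | data) = (2/27) / (13/135) = 10/13.

0.7692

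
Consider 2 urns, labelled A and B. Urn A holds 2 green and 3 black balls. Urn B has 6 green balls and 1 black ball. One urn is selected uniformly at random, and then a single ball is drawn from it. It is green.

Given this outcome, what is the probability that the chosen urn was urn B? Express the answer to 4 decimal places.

0.6818

Under each hypothesis, the probability of this draw is: P(data | urn A) = (2/5) = 2/5; P(data | urn B) = (6/7) = 6/7.
The prior-weighted likelihoods are 1/2 · 2/5 = 1/5, 1/2 · 6/7 = 3/7; summing to 22/35.
Therefore the posterior P(urn B | data) = (3/7) / (22/35) = 15/22.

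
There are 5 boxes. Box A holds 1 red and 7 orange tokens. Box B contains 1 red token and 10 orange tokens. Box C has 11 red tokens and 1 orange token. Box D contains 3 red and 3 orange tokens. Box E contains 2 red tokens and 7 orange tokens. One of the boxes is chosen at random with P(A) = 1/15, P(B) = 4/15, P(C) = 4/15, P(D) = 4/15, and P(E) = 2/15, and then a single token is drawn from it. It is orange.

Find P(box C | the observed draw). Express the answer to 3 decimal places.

0.040

Compute the likelihood of this draw for each case: P(data | box A) = (7/8) = 0.875; P(data | box B) = (10/11) = 0.90909; P(data | box C) = (1/12) = 0.083333; P(data | box D) = (3/6) = 0.5; P(data | box E) = (7/9) = 0.77778.
The prior-weighted likelihoods are 1/15 · 0.875 = 0.058333, 4/15 · 0.90909 = 0.24242, 4/15 · 0.083333 = 0.022222, 4/15 · 0.5 = 0.13333, 2/15 · 0.77778 = 0.1037; with total 0.56002.
By Bayes' rule, P(box C | data) = (0.022222) / (0.56002) = 0.039681.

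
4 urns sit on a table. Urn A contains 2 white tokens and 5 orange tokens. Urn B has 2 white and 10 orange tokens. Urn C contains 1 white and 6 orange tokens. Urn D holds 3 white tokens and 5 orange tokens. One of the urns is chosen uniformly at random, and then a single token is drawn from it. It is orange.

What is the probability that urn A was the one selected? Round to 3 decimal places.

0.236

Compute the likelihood of this draw for each case: P(data | urn A) = (5/7) = 5/7; P(data | urn B) = (10/12) = 5/6; P(data | urn C) = (6/7) = 6/7; P(data | urn D) = (5/8) = 5/8.
The prior-weighted likelihoods are 1/4 · 5/7 = 5/28, 1/4 · 5/6 = 5/24, 1/4 · 6/7 = 3/14, 1/4 · 5/8 = 5/32; summing to 509/672.
So P(urn A | data) = (5/28) / (509/672) = 120/509.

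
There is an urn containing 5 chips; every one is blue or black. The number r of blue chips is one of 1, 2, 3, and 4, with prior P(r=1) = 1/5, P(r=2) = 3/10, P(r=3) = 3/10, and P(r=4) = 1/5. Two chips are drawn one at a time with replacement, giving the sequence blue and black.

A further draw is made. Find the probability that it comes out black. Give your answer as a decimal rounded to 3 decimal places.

0.500

For each hypothesis, P(data | H) works out to: P(data | r = 1) = (1/5)(4/5) = 4/25; P(data | r = 2) = (2/5)(3/5) = 6/25; P(data | r = 3) = (3/5)(2/5) = 6/25; P(data | r = 4) = (4/5)(1/5) = 4/25.
Weighting by the prior gives 1/5 · 4/25 = 4/125, 3/10 · 6/25 = 9/125, 3/10 · 6/25 = 9/125, 1/5 · 4/25 = 4/125; these sum to 26/125.
Normalising, the posterior is P(r = 1 | data) = 2/13, P(r = 2 | data) = 9/26, P(r = 3 | data) = 9/26, P(r = 4 | data) = 2/13.
So P(black next | data) = Σ P(black next | H) P(H | data) = (4/5)(2/13) + (3/5)(9/26) + (2/5)(9/26) + (1/5)(2/13) = 1/2.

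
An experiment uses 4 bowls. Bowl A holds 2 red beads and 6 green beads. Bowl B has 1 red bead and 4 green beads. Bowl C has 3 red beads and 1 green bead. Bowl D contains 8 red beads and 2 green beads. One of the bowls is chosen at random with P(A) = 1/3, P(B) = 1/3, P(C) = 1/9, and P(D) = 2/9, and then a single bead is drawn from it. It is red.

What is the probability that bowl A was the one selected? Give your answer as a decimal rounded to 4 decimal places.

0.2027

Under each hypothesis, the probability of this draw is: P(data | bowl A) = (2/8) = 1/4; P(data | bowl B) = (1/5) = 1/5; P(data | bowl C) = (3/4) = 3/4; P(data | bowl D) = (8/10) = 4/5.
Weighting by the prior gives 1/3 · 1/4 = 1/12, 1/3 · 1/5 = 1/15, 1/9 · 3/4 = 1/12, 2/9 · 4/5 = 8/45; these sum to 37/90.
Therefore the posterior P(bowl A | data) = (1/12) / (37/90) = 15/74.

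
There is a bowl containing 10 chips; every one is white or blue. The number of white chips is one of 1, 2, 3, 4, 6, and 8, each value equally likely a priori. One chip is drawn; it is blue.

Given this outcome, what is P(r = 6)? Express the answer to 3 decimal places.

0.111

Under each hypothesis, the probability of this draw is: P(data | r = 1) = (9/10) = 9/10; P(data | r = 2) = (8/10) = 4/5; P(data | r = 3) = (7/10) = 7/10; P(data | r = 4) = (6/10) = 3/5; P(data | r = 6) = (4/10) = 2/5; P(data | r = 8) = (2/10) = 1/5.
Multiplying each by its prior: 1/6 · 9/10 = 3/20, 1/6 · 4/5 = 2/15, 1/6 · 7/10 = 7/60, 1/6 · 3/5 = 1/10, 1/6 · 2/5 = 1/15, 1/6 · 1/5 = 1/30; these sum to 3/5.
Therefore the posterior P(r = 6 | data) = (1/15) / (3/5) = 1/9.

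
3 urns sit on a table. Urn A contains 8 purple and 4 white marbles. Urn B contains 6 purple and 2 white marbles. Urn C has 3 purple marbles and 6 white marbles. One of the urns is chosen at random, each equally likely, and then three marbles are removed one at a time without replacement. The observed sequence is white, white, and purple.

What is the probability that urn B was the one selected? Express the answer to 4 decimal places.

0.1244

For each hypothesis, P(data | H) works out to: P(data | urn A) = (4/12)(3/11)(8/10) = 0.072727; P(data | urn B) = (2/8)(1/7)(6/6) = 0.035714; P(data | urn C) = (6/9)(5/8)(3/7) = 0.17857.
Multiplying each by its prior: 1/3 · 0.072727 = 0.024242, 1/3 · 0.035714 = 0.011905, 1/3 · 0.17857 = 0.059524; with total 0.095671.
Hence P(urn B | data) = (0.011905) / (0.095671) = 0.12443.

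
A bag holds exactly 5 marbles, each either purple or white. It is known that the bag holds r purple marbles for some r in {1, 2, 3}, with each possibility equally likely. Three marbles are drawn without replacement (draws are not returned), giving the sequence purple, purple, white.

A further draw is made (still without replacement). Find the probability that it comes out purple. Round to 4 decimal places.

For each hypothesis, P(data | H) works out to: P(data | r = 1) = (1/5)(0/4) = 0; P(data | r = 2) = (2/5)(1/4)(3/3) = 1/10; P(data | r = 3) = (3/5)(2/4)(2/3) = 1/5.
The prior-weighted likelihoods are 1/3 · 0 = 0, 1/3 · 1/10 = 1/30, 1/3 · 1/5 = 1/15; with total 1/10.
The posterior is then P(r = 1 | data) = 0, P(r = 2 | data) = 1/3, P(r = 3 | data) = 2/3.
So P(purple next | data) = Σ P(purple next | H) P(H | data) = (0)(1/3) + (1/2)(2/3) = 1/3.

0.3333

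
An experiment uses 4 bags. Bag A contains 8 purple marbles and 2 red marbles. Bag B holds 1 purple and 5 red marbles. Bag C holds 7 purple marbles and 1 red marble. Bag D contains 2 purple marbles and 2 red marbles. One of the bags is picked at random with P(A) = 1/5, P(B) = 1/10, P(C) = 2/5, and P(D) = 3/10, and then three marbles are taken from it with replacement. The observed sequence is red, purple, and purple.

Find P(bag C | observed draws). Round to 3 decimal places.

0.369

Under each hypothesis, the probability of the observed sequence is: P(data | bag A) = (2/10)(8/10)(8/10) = 0.128; P(data | bag B) = (5/6)(1/6)(1/6) = 0.023148; P(data | bag C) = (1/8)(7/8)(7/8) = 0.095703; P(data | bag D) = (2/4)(2/4)(2/4) = 0.125.
Weighting by the prior gives 1/5 · 0.128 = 0.0256, 1/10 · 0.023148 = 0.0023148, 2/5 · 0.095703 = 0.038281, 3/10 · 0.125 = 0.0375; with total 0.1037.
So P(bag C | data) = (0.038281) / (0.1037) = 0.36917.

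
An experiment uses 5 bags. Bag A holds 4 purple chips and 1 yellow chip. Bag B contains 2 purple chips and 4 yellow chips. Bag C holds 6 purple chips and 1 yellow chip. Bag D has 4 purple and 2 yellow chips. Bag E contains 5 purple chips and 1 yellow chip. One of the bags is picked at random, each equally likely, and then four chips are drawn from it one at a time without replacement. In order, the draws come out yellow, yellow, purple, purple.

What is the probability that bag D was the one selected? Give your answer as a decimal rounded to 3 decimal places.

For each hypothesis, P(data | H) works out to: P(data | bag A) = (1/5)(0/4) = 0; P(data | bag B) = (4/6)(3/5)(2/4)(1/3) = 1/15; P(data | bag C) = (1/7)(0/6) = 0; P(data | bag D) = (2/6)(1/5)(4/4)(3/3) = 1/15; P(data | bag E) = (1/6)(0/5) = 0.
Multiplying each by its prior: 1/5 · 0 = 0, 1/5 · 1/15 = 1/75, 1/5 · 0 = 0, 1/5 · 1/15 = 1/75, 1/5 · 0 = 0; with total 2/75.
Therefore the posterior P(bag D | data) = (1/75) / (2/75) = 1/2.

0.500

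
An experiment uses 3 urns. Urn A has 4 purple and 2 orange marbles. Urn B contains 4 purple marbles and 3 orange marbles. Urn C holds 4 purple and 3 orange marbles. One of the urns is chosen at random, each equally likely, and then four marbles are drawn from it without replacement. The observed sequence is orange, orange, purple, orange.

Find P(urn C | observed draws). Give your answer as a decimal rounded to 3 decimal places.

0.500

The likelihood of the observed sequence under each hypothesis: P(data | urn A) = (2/6)(1/5)(4/4)(0/3) = 0; P(data | urn B) = (3/7)(2/6)(4/5)(1/4) = 1/35; P(data | urn C) = (3/7)(2/6)(4/5)(1/4) = 1/35.
Weighting by the prior gives 1/3 · 0 = 0, 1/3 · 1/35 = 1/105, 1/3 · 1/35 = 1/105; summing to 2/105.
So P(urn C | data) = (1/105) / (2/105) = 1/2.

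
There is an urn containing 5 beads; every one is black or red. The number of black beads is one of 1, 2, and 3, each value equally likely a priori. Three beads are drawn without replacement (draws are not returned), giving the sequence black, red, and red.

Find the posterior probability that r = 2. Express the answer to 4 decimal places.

0.4000

The likelihood of the observed sequence under each hypothesis: P(data | r = 1) = (1/5)(4/4)(3/3) = 1/5; P(data | r = 2) = (2/5)(3/4)(2/3) = 1/5; P(data | r = 3) = (3/5)(2/4)(1/3) = 1/10.
The prior-weighted likelihoods are 1/3 · 1/5 = 1/15, 1/3 · 1/5 = 1/15, 1/3 · 1/10 = 1/30; these sum to 1/6.
Hence P(r = 2 | data) = (1/15) / (1/6) = 2/5.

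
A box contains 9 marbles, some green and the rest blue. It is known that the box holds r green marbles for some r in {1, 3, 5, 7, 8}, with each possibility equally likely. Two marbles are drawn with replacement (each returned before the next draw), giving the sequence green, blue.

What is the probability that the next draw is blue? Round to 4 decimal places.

For each hypothesis, P(data | H) works out to: P(data | r = 1) = (1/9)(8/9) = 8/81; P(data | r = 3) = (3/9)(6/9) = 2/9; P(data | r = 5) = (5/9)(4/9) = 20/81; P(data | r = 7) = (7/9)(2/9) = 14/81; P(data | r = 8) = (8/9)(1/9) = 8/81.
The prior-weighted likelihoods are 1/5 · 8/81 = 8/405, 1/5 · 2/9 = 2/45, 1/5 · 20/81 = 4/81, 1/5 · 14/81 = 14/405, 1/5 · 8/81 = 8/405; these sum to 68/405.
Dividing through by the total gives posterior P(r = 1 | data) = 2/17, P(r = 3 | data) = 9/34, P(r = 5 | data) = 5/17, P(r = 7 | data) = 7/34, P(r = 8 | data) = 2/17.
So P(blue next | data) = Σ P(blue next | H) P(H | data) = (8/9)(2/17) + (2/3)(9/34) + (4/9)(5/17) + (2/9)(7/34) + (1/9)(2/17) = 8/17.

0.4706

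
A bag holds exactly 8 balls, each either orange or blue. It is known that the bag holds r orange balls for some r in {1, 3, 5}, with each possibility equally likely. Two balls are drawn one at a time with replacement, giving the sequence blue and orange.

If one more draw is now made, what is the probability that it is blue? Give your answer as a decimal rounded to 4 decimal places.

0.5709

Compute the likelihood of the observed sequence for each case: P(data | r = 1) = (7/8)(1/8) = 7/64; P(data | r = 3) = (5/8)(3/8) = 15/64; P(data | r = 5) = (3/8)(5/8) = 15/64.
Weighting by the prior gives 1/3 · 7/64 = 7/192, 1/3 · 15/64 = 5/64, 1/3 · 15/64 = 5/64; with total 37/192.
Dividing through by the total gives posterior P(r = 1 | data) = 7/37, P(r = 3 | data) = 15/37, P(r = 5 | data) = 15/37.
The predictive probability is P(blue next | data) = (7/8)(7/37) + (5/8)(15/37) + (3/8)(15/37) = 169/296.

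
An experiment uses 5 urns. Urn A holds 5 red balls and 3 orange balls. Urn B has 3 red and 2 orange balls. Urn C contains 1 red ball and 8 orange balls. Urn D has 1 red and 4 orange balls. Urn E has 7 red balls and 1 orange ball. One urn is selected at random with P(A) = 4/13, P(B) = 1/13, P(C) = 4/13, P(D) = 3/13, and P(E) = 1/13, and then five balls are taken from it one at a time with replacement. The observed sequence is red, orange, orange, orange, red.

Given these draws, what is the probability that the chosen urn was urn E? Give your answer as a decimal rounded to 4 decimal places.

Under each hypothesis, the probability of the observed sequence is: P(data | urn A) = (5/8)(3/8)(3/8)(3/8)(5/8) = 0.020599; P(data | urn B) = (3/5)(2/5)(2/5)(2/5)(3/5) = 0.02304; P(data | urn C) = (1/9)(8/9)(8/9)(8/9)(1/9) = 0.0086708; P(data | urn D) = (1/5)(4/5)(4/5)(4/5)(1/5) = 0.02048; P(data | urn E) = (7/8)(1/8)(1/8)(1/8)(7/8) = 0.0014954.
Weighting by the prior gives 4/13 · 0.020599 = 0.0063383, 1/13 · 0.02304 = 0.0017723, 4/13 · 0.0086708 = 0.0026679, 3/13 · 0.02048 = 0.0047262, 1/13 · 0.0014954 = 0.00011503; these sum to 0.01562.
So P(urn E | data) = (0.00011503) / (0.01562) = 0.0073643.

0.0074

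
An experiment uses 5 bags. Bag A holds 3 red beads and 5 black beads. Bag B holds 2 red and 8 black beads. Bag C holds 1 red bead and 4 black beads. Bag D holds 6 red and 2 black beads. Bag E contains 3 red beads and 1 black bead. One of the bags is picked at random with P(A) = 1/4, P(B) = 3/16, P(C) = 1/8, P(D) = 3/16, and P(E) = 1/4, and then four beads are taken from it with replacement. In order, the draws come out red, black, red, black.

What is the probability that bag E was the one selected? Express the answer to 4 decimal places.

0.2368

For each hypothesis, P(data | H) works out to: P(data | bag A) = (3/8)(5/8)(3/8)(5/8) = 0.054932; P(data | bag B) = (2/10)(8/10)(2/10)(8/10) = 0.0256; P(data | bag C) = (1/5)(4/5)(1/5)(4/5) = 0.0256; P(data | bag D) = (6/8)(2/8)(6/8)(2/8) = 0.035156; P(data | bag E) = (3/4)(1/4)(3/4)(1/4) = 0.035156.
Multiplying each by its prior: 1/4 · 0.054932 = 0.013733, 3/16 · 0.0256 = 0.0048, 1/8 · 0.0256 = 0.0032, 3/16 · 0.035156 = 0.0065918, 1/4 · 0.035156 = 0.0087891; these sum to 0.037114.
Therefore the posterior P(bag E | data) = (0.0087891) / (0.037114) = 0.23681.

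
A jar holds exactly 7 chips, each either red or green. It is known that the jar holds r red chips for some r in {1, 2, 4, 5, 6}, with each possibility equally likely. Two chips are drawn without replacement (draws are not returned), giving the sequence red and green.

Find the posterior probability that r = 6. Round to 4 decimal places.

Under each hypothesis, the probability of the observed sequence is: P(data | r = 1) = (1/7)(6/6) = 1/7; P(data | r = 2) = (2/7)(5/6) = 5/21; P(data | r = 4) = (4/7)(3/6) = 2/7; P(data | r = 5) = (5/7)(2/6) = 5/21; P(data | r = 6) = (6/7)(1/6) = 1/7.
Multiplying each by its prior: 1/5 · 1/7 = 1/35, 1/5 · 5/21 = 1/21, 1/5 · 2/7 = 2/35, 1/5 · 5/21 = 1/21, 1/5 · 1/7 = 1/35; these sum to 22/105.
By Bayes' rule, P(r = 6 | data) = (1/35) / (22/105) = 3/22.

0.1364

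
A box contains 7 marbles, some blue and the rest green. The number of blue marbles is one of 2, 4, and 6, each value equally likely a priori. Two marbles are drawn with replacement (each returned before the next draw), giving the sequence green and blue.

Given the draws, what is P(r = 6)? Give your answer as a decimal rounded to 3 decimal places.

Compute the likelihood of the observed sequence for each case: P(data | r = 2) = (5/7)(2/7) = 10/49; P(data | r = 4) = (3/7)(4/7) = 12/49; P(data | r = 6) = (1/7)(6/7) = 6/49.
The prior-weighted likelihoods are 1/3 · 10/49 = 10/147, 1/3 · 12/49 = 4/49, 1/3 · 6/49 = 2/49; summing to 4/21.
Hence P(r = 6 | data) = (2/49) / (4/21) = 3/14.

0.214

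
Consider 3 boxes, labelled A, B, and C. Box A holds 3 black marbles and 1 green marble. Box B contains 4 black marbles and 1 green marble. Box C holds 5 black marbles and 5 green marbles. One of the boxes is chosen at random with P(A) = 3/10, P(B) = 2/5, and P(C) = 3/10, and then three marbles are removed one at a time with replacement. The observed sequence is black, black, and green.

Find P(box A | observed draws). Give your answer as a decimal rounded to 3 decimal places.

0.322

For each hypothesis, P(data | H) works out to: P(data | box A) = (3/4)(3/4)(1/4) = 0.14062; P(data | box B) = (4/5)(4/5)(1/5) = 0.128; P(data | box C) = (5/10)(5/10)(5/10) = 0.125.
Weighting by the prior gives 3/10 · 0.14062 = 0.042188, 2/5 · 0.128 = 0.0512, 3/10 · 0.125 = 0.0375; summing to 0.13089.
Hence P(box A | data) = (0.042188) / (0.13089) = 0.32232.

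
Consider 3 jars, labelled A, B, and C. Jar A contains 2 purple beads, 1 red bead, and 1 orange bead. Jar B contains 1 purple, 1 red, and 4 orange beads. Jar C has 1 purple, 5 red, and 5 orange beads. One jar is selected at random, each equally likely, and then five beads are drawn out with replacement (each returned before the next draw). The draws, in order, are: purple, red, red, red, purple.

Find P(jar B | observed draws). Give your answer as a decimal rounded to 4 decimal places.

The likelihood of the observed sequence under each hypothesis: P(data | jar A) = (2/4)(1/4)(1/4)(1/4)(2/4) = 0.0039062; P(data | jar B) = (1/6)(1/6)(1/6)(1/6)(1/6) = 0.0001286; P(data | jar C) = (1/11)(5/11)(5/11)(5/11)(1/11) = 0.00077615.
Weighting by the prior gives 1/3 · 0.0039062 = 0.0013021, 1/3 · 0.0001286 = 4.2867e-05, 1/3 · 0.00077615 = 0.00025872; with total 0.0016037.
By Bayes' rule, P(jar B | data) = (4.2867e-05) / (0.0016037) = 0.026731.

0.0267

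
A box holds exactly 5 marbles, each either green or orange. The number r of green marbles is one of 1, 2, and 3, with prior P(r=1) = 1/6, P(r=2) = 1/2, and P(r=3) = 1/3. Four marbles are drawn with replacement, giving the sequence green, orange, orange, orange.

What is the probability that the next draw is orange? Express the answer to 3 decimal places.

For each hypothesis, P(data | H) works out to: P(data | r = 1) = (1/5)(4/5)(4/5)(4/5) = 0.1024; P(data | r = 2) = (2/5)(3/5)(3/5)(3/5) = 0.0864; P(data | r = 3) = (3/5)(2/5)(2/5)(2/5) = 0.0384.
The prior-weighted likelihoods are 1/6 · 0.1024 = 0.017067, 1/2 · 0.0864 = 0.0432, 1/3 · 0.0384 = 0.0128; these sum to 0.073067.
Dividing through by the total gives posterior P(r = 1 | data) = 0.23358, P(r = 2 | data) = 0.59124, P(r = 3 | data) = 0.17518.
Averaging over the posterior, P(orange next | data) = (4/5)(0.23358) + (3/5)(0.59124) + (2/5)(0.17518) = 0.61168.

0.612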